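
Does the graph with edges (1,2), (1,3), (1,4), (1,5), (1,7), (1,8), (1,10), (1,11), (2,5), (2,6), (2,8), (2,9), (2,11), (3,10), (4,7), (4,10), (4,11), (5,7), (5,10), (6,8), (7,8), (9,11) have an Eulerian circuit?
Yes (the graph is connected and all 11 vertices have even degree)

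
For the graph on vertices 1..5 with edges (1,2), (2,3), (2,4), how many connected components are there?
2 (components: {1, 2, 3, 4}, {5})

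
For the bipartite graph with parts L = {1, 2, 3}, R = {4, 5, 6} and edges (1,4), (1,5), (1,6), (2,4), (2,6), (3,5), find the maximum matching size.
3 (matching: (1,6), (2,4), (3,5); upper bound min(|L|,|R|) = min(3,3) = 3)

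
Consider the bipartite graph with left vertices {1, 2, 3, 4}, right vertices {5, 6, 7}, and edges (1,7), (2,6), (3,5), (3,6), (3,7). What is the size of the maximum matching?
3 (matching: (1,7), (2,6), (3,5); upper bound min(|L|,|R|) = min(4,3) = 3)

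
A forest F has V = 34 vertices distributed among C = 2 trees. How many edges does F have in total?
32 (Each of the 2 component trees on V_i vertices has V_i - 1 edges; summing gives V - C = 34 - 2 = 32)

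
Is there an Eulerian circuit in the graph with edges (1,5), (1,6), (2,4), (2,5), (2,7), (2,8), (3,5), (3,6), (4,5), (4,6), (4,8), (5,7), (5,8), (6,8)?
Yes (the graph is connected and all 8 vertices have even degree)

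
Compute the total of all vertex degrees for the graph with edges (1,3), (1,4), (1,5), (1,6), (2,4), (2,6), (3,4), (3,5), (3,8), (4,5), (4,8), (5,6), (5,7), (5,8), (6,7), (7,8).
32 (handshake: sum of degrees = 2|E| = 2 x 16 = 32)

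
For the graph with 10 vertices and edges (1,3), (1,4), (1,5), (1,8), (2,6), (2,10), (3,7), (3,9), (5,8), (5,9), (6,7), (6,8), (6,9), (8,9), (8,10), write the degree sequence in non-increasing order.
[5, 4, 4, 4, 3, 3, 2, 2, 2, 1] (degrees: deg(1)=4, deg(2)=2, deg(3)=3, deg(4)=1, deg(5)=3, deg(6)=4, deg(7)=2, deg(8)=5, deg(9)=4, deg(10)=2)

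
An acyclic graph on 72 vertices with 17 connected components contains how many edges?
55 (Each of the 17 component trees on V_i vertices has V_i - 1 edges; summing gives V - C = 72 - 17 = 55)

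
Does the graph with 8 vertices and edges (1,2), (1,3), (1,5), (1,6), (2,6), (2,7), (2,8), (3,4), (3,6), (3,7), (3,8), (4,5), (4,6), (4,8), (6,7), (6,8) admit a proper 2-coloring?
No (odd cycle of length 3: 2 -> 1 -> 6 -> 2)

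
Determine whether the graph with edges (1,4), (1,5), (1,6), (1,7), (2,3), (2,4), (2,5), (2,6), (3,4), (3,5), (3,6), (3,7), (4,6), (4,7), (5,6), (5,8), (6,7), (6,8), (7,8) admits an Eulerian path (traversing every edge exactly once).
No (6 vertices have odd degree: {3, 4, 5, 6, 7, 8}; Eulerian path requires 0 or 2)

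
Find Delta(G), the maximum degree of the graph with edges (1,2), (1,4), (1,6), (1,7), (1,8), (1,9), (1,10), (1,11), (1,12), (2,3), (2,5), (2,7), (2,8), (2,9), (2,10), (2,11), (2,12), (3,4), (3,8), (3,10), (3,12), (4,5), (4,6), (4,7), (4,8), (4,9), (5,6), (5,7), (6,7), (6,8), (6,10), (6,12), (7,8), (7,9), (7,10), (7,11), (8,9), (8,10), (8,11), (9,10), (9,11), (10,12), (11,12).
9 (attained at vertices 1, 2, 7, 8)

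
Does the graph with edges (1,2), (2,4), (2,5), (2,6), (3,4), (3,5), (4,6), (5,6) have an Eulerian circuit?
No (4 vertices have odd degree: {1, 4, 5, 6}; Eulerian circuit requires 0)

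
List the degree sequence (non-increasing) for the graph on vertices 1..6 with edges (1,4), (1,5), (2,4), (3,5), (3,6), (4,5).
[3, 3, 2, 2, 1, 1] (degrees: deg(1)=2, deg(2)=1, deg(3)=2, deg(4)=3, deg(5)=3, deg(6)=1)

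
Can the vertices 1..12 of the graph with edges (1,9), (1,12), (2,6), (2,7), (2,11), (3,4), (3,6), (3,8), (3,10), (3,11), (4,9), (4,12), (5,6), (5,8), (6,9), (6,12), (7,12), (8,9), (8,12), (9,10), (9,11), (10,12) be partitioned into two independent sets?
Yes. Partition: {1, 4, 6, 7, 8, 10, 11}, {2, 3, 5, 9, 12}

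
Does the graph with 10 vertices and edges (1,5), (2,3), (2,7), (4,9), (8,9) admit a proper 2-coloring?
Yes. Partition: {1, 2, 6, 9, 10}, {3, 4, 5, 7, 8}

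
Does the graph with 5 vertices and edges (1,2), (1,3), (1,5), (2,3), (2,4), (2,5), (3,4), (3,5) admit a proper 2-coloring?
No (odd cycle of length 3: 5 -> 1 -> 3 -> 5)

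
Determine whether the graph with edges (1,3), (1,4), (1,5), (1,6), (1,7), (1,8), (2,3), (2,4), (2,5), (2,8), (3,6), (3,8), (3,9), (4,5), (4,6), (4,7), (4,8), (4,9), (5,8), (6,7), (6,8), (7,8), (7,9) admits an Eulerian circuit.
No (6 vertices have odd degree: {3, 4, 6, 7, 8, 9}; Eulerian circuit requires 0)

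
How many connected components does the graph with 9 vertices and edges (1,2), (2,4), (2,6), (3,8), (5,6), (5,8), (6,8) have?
3 (components: {1, 2, 3, 4, 5, 6, 8}, {7}, {9})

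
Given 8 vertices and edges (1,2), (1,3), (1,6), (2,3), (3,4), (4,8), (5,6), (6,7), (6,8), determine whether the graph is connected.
Yes (BFS from 1 visits [1, 2, 3, 6, 4, 5, 7, 8] — all 8 vertices reached)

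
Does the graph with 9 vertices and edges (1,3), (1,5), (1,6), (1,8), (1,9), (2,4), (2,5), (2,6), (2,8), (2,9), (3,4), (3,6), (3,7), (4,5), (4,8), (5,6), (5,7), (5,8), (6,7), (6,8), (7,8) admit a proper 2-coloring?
No (odd cycle of length 3: 3 -> 1 -> 6 -> 3)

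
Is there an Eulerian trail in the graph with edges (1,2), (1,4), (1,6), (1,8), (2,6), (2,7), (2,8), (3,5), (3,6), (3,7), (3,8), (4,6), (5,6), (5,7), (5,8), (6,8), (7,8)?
Yes — and in fact it has an Eulerian circuit (the graph is connected and all 8 vertices have even degree)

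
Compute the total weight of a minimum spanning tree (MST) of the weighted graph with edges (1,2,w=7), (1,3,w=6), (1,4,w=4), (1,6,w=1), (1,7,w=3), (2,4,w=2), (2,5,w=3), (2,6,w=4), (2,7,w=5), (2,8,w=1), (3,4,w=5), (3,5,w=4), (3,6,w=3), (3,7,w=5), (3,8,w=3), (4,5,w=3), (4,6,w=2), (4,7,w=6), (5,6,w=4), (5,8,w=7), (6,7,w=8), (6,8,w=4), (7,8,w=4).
15 (MST edges: (1,6,w=1), (1,7,w=3), (2,4,w=2), (2,5,w=3), (2,8,w=1), (3,6,w=3), (4,6,w=2); sum of weights 1 + 3 + 2 + 3 + 1 + 3 + 2 = 15)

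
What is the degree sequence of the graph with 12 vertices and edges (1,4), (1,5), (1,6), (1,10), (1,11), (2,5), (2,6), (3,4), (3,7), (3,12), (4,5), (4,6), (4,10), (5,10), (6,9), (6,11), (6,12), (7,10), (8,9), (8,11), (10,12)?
[6, 5, 5, 5, 4, 3, 3, 3, 2, 2, 2, 2] (degrees: deg(1)=5, deg(2)=2, deg(3)=3, deg(4)=5, deg(5)=4, deg(6)=6, deg(7)=2, deg(8)=2, deg(9)=2, deg(10)=5, deg(11)=3, deg(12)=3)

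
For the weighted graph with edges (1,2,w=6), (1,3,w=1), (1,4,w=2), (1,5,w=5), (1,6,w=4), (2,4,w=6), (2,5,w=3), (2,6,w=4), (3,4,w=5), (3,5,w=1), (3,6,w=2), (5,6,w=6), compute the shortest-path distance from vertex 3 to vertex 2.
4 (path: 3 -> 5 -> 2; weights 1 + 3 = 4)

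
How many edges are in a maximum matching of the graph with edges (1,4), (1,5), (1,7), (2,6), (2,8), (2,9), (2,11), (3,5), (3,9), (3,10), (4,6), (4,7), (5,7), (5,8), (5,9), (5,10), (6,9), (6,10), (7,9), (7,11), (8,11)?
5 (matching: (1,7), (2,6), (3,9), (5,10), (8,11); upper bound floor(n/2) = floor(11/2) = 5)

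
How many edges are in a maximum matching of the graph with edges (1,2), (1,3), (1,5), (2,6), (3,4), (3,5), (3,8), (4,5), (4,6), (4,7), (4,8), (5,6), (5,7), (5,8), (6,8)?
4 (matching: (1,5), (2,6), (3,8), (4,7); upper bound floor(n/2) = floor(8/2) = 4)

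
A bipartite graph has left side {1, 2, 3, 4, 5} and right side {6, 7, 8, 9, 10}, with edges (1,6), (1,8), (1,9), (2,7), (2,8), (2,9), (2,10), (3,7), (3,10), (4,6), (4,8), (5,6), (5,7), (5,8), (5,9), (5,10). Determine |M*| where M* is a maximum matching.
5 (matching: (1,9), (2,10), (3,7), (4,8), (5,6); upper bound min(|L|,|R|) = min(5,5) = 5)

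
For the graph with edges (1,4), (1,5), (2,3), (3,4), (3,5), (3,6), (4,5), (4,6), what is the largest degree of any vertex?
4 (attained at vertices 3, 4)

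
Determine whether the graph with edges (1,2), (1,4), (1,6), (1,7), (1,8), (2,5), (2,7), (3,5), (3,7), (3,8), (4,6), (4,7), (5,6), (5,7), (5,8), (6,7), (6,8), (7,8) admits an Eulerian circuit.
No (8 vertices have odd degree: {1, 2, 3, 4, 5, 6, 7, 8}; Eulerian circuit requires 0)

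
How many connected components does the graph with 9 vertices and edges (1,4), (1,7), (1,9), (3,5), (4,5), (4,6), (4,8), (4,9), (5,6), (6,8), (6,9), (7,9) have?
2 (components: {1, 3, 4, 5, 6, 7, 8, 9}, {2})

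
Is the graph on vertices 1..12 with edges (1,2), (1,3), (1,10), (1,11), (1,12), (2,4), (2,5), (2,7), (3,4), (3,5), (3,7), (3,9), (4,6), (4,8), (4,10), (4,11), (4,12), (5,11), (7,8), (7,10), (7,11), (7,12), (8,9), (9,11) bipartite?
Yes. Partition: {1, 4, 5, 7, 9}, {2, 3, 6, 8, 10, 11, 12}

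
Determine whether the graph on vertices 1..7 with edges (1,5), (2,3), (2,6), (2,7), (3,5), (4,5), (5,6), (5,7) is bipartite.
Yes. Partition: {1, 3, 4, 6, 7}, {2, 5}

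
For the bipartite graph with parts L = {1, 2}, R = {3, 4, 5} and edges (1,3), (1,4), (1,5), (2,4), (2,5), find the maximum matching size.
2 (matching: (1,5), (2,4); upper bound min(|L|,|R|) = min(2,3) = 2)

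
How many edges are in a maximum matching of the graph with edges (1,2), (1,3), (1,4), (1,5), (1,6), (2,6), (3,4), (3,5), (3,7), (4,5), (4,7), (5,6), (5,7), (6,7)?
3 (matching: (2,6), (3,4), (5,7); upper bound floor(n/2) = floor(7/2) = 3)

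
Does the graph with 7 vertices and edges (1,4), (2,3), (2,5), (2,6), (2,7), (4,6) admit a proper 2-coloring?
Yes. Partition: {1, 3, 5, 6, 7}, {2, 4}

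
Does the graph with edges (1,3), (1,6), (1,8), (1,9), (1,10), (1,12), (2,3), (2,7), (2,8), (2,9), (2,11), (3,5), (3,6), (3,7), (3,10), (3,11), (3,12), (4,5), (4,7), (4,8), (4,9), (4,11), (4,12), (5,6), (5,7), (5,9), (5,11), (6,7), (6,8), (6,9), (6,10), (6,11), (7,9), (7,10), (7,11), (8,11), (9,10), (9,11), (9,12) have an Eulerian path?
No (4 vertices have odd degree: {2, 8, 9, 10}; Eulerian path requires 0 or 2)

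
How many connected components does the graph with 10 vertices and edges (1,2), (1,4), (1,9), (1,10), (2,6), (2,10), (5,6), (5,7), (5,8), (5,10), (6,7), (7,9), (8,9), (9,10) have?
2 (components: {1, 2, 4, 5, 6, 7, 8, 9, 10}, {3})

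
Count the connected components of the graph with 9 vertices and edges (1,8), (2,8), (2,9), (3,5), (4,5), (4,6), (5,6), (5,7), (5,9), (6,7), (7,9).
1 (components: {1, 2, 3, 4, 5, 6, 7, 8, 9})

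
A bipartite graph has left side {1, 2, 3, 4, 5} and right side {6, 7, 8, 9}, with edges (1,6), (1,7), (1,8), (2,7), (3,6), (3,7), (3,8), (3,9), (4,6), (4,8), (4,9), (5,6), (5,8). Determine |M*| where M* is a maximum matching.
4 (matching: (1,8), (2,7), (3,9), (4,6); upper bound min(|L|,|R|) = min(5,4) = 4)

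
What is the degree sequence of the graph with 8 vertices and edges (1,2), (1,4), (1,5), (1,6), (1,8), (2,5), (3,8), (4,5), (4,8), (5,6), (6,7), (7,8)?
[5, 4, 4, 3, 3, 2, 2, 1] (degrees: deg(1)=5, deg(2)=2, deg(3)=1, deg(4)=3, deg(5)=4, deg(6)=3, deg(7)=2, deg(8)=4)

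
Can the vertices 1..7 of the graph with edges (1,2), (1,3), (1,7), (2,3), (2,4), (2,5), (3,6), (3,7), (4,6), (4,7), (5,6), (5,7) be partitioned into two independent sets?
No (odd cycle of length 3: 2 -> 1 -> 3 -> 2)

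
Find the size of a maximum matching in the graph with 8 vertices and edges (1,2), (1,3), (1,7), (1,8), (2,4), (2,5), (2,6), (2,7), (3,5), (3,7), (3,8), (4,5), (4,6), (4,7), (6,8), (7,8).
4 (matching: (1,8), (2,6), (3,5), (4,7); upper bound floor(n/2) = floor(8/2) = 4)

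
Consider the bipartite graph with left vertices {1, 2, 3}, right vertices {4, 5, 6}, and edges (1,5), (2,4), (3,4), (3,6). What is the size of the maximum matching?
3 (matching: (1,5), (2,4), (3,6); upper bound min(|L|,|R|) = min(3,3) = 3)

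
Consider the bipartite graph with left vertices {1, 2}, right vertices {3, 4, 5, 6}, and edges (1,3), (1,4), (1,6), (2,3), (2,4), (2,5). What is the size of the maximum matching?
2 (matching: (1,6), (2,5); upper bound min(|L|,|R|) = min(2,4) = 2)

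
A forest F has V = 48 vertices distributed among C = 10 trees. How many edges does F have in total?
38 (Each of the 10 component trees on V_i vertices has V_i - 1 edges; summing gives V - C = 48 - 10 = 38)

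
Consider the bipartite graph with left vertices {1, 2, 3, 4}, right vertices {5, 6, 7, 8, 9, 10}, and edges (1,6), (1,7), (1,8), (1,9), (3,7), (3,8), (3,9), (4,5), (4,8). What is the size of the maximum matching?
3 (matching: (1,9), (3,7), (4,8); upper bound min(|L|,|R|) = min(4,6) = 4)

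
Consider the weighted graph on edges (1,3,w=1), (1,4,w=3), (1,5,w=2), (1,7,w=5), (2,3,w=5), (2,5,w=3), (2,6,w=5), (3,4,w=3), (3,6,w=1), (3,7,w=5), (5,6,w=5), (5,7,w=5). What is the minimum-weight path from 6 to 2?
5 (path: 6 -> 2; weights 5 = 5)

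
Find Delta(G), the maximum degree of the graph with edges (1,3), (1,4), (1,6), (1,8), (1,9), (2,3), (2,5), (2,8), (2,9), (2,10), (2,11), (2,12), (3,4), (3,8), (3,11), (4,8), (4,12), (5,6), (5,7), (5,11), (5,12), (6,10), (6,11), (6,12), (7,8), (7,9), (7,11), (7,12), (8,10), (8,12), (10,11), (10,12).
7 (attained at vertices 2, 8, 12)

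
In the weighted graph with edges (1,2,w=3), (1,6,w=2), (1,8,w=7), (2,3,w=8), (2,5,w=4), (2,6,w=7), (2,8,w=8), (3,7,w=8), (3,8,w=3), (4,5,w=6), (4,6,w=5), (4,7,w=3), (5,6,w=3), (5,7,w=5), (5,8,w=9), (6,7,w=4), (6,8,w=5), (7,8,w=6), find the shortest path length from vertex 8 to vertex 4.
9 (path: 8 -> 7 -> 4; weights 6 + 3 = 9)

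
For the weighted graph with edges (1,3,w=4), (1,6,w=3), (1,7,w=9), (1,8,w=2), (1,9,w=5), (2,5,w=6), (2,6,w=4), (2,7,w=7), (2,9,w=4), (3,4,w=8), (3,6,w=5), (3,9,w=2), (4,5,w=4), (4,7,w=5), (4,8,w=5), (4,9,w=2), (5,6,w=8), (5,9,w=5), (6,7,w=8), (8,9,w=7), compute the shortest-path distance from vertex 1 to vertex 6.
3 (path: 1 -> 6; weights 3 = 3)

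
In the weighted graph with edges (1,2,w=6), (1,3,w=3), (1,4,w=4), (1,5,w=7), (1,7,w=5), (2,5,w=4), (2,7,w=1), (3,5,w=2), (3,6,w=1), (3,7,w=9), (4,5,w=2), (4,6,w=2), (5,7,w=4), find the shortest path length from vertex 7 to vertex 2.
1 (path: 7 -> 2; weights 1 = 1)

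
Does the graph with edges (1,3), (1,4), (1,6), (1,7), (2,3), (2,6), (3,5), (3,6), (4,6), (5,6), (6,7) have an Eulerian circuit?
Yes (the graph is connected and all 7 vertices have even degree)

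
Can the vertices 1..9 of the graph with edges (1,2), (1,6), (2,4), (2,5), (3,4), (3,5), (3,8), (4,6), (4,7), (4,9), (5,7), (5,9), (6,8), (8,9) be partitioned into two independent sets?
Yes. Partition: {1, 4, 5, 8}, {2, 3, 6, 7, 9}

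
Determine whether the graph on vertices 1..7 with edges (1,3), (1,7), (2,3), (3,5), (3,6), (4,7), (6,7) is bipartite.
Yes. Partition: {1, 2, 4, 5, 6}, {3, 7}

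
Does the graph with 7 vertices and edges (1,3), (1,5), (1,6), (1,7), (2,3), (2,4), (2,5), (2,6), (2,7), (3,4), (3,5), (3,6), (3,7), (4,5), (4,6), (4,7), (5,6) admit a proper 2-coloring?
No (odd cycle of length 3: 3 -> 1 -> 7 -> 3)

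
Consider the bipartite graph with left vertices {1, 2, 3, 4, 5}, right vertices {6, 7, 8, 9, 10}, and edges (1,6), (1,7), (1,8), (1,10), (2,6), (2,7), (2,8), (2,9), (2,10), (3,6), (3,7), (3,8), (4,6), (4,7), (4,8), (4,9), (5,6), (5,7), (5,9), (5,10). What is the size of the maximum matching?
5 (matching: (1,10), (2,9), (3,8), (4,7), (5,6); upper bound min(|L|,|R|) = min(5,5) = 5)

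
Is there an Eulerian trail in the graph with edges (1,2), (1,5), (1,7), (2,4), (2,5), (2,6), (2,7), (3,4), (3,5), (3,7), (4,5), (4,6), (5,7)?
No (4 vertices have odd degree: {1, 2, 3, 5}; Eulerian path requires 0 or 2)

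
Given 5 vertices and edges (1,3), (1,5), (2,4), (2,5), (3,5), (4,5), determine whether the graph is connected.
Yes (BFS from 1 visits [1, 3, 5, 2, 4] — all 5 vertices reached)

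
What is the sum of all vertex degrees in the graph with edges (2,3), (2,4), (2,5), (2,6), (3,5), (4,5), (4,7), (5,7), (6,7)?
18 (handshake: sum of degrees = 2|E| = 2 x 9 = 18)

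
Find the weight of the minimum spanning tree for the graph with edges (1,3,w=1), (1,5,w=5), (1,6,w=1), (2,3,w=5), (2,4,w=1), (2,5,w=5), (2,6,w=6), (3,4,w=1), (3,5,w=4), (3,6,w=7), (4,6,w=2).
8 (MST edges: (1,3,w=1), (1,6,w=1), (2,4,w=1), (3,4,w=1), (3,5,w=4); sum of weights 1 + 1 + 1 + 1 + 4 = 8)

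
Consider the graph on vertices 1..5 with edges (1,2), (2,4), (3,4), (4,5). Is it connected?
Yes (BFS from 1 visits [1, 2, 4, 3, 5] — all 5 vertices reached)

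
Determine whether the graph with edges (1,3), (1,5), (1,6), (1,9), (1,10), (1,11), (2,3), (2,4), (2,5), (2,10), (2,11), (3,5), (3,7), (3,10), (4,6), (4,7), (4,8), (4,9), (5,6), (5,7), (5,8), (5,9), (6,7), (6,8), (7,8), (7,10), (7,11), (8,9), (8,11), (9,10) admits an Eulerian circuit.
No (8 vertices have odd degree: {2, 3, 4, 5, 6, 7, 9, 10}; Eulerian circuit requires 0)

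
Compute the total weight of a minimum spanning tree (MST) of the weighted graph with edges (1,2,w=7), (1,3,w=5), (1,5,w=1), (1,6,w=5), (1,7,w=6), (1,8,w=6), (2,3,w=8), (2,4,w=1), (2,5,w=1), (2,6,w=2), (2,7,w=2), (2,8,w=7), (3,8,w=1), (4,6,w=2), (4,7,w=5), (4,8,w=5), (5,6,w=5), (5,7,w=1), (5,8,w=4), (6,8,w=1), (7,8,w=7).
8 (MST edges: (1,5,w=1), (2,4,w=1), (2,5,w=1), (2,6,w=2), (3,8,w=1), (5,7,w=1), (6,8,w=1); sum of weights 1 + 1 + 1 + 2 + 1 + 1 + 1 = 8)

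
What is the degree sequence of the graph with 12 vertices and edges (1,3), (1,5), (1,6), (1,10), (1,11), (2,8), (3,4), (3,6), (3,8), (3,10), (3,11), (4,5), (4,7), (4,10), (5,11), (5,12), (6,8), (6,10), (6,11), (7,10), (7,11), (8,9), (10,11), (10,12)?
[7, 6, 6, 5, 5, 4, 4, 4, 3, 2, 1, 1] (degrees: deg(1)=5, deg(2)=1, deg(3)=6, deg(4)=4, deg(5)=4, deg(6)=5, deg(7)=3, deg(8)=4, deg(9)=1, deg(10)=7, deg(11)=6, deg(12)=2)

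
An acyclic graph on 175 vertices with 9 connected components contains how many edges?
166 (Each of the 9 component trees on V_i vertices has V_i - 1 edges; summing gives V - C = 175 - 9 = 166)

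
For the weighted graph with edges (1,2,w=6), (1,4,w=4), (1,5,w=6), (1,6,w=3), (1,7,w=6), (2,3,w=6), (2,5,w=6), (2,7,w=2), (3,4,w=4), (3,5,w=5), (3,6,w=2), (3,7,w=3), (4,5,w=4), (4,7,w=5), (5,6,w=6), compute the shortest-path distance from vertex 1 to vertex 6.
3 (path: 1 -> 6; weights 3 = 3)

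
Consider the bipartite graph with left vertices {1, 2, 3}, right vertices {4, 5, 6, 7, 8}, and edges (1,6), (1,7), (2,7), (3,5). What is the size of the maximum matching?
3 (matching: (1,6), (2,7), (3,5); upper bound min(|L|,|R|) = min(3,5) = 3)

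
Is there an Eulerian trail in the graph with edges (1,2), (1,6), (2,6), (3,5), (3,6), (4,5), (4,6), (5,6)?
Yes (the graph is connected and exactly 2 vertices have odd degree: {5, 6}; any Eulerian path must start and end at those)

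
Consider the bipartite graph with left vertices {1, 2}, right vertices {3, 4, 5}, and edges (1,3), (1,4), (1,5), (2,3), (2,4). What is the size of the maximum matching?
2 (matching: (1,5), (2,4); upper bound min(|L|,|R|) = min(2,3) = 2)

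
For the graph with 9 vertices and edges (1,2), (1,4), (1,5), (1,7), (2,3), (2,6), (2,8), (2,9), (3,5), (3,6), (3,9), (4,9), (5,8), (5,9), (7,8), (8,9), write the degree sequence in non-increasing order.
[5, 5, 4, 4, 4, 4, 2, 2, 2] (degrees: deg(1)=4, deg(2)=5, deg(3)=4, deg(4)=2, deg(5)=4, deg(6)=2, deg(7)=2, deg(8)=4, deg(9)=5)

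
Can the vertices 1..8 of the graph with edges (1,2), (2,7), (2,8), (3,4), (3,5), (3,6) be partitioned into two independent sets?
Yes. Partition: {1, 3, 7, 8}, {2, 4, 5, 6}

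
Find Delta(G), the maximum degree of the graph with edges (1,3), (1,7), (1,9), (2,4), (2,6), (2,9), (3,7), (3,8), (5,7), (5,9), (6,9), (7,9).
5 (attained at vertex 9)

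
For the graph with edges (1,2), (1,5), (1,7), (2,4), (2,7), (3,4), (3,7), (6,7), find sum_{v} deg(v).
16 (handshake: sum of degrees = 2|E| = 2 x 8 = 16)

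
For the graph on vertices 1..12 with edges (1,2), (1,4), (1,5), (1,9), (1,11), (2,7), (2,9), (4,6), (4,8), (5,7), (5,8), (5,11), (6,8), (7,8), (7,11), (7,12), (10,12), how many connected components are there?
2 (components: {1, 2, 4, 5, 6, 7, 8, 9, 10, 11, 12}, {3})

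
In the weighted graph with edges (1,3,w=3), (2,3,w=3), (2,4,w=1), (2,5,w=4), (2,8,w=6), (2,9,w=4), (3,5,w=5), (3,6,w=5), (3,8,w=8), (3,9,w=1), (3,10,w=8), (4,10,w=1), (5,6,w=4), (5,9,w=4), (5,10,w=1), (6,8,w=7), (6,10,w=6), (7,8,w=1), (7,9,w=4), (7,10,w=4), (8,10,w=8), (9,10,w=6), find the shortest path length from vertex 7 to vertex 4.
5 (path: 7 -> 10 -> 4; weights 4 + 1 = 5)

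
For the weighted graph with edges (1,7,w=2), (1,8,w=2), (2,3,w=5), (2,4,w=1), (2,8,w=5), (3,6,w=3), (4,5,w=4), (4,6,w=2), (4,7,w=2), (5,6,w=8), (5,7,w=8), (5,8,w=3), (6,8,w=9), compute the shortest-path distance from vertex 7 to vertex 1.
2 (path: 7 -> 1; weights 2 = 2)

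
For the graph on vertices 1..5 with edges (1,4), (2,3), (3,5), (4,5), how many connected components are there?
1 (components: {1, 2, 3, 4, 5})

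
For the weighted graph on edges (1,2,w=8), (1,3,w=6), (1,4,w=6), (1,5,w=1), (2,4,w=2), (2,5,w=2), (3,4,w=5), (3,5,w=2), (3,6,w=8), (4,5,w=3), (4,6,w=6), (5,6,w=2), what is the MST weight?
9 (MST edges: (1,5,w=1), (2,4,w=2), (2,5,w=2), (3,5,w=2), (5,6,w=2); sum of weights 1 + 2 + 2 + 2 + 2 = 9)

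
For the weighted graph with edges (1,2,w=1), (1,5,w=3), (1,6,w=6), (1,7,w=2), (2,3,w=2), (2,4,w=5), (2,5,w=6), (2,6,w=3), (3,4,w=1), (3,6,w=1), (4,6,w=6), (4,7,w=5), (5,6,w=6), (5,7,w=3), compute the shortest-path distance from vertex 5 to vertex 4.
7 (path: 5 -> 1 -> 2 -> 3 -> 4; weights 3 + 1 + 2 + 1 = 7)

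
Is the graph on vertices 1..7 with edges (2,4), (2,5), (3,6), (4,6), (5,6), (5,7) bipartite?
Yes. Partition: {1, 2, 6, 7}, {3, 4, 5}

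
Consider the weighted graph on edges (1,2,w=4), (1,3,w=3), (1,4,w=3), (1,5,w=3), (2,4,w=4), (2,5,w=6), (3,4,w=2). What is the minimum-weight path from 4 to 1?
3 (path: 4 -> 1; weights 3 = 3)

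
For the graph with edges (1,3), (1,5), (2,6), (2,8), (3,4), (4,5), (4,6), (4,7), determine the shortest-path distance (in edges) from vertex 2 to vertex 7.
3 (path: 2 -> 6 -> 4 -> 7, 3 edges)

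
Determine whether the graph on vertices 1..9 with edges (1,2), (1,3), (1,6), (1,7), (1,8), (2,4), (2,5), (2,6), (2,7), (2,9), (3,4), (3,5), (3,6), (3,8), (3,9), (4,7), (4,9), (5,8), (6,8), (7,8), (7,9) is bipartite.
No (odd cycle of length 3: 2 -> 1 -> 6 -> 2)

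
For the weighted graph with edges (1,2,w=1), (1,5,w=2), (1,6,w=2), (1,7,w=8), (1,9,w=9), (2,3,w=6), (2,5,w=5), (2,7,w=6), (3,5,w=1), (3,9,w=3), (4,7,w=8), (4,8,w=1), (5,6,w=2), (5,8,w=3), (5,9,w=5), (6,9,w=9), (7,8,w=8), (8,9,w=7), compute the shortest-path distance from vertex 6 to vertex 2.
3 (path: 6 -> 1 -> 2; weights 2 + 1 = 3)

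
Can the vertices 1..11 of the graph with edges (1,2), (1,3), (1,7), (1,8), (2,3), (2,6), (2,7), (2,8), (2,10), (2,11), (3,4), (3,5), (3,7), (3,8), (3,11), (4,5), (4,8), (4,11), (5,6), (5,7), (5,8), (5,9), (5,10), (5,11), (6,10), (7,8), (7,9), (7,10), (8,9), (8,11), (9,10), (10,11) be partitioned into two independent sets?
No (odd cycle of length 3: 3 -> 1 -> 7 -> 3)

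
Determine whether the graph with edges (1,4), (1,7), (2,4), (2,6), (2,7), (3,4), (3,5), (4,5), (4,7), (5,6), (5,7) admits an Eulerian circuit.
No (2 vertices have odd degree: {2, 4}; Eulerian circuit requires 0)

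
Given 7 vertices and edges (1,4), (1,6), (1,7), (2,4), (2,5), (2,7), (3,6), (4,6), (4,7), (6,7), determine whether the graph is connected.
Yes (BFS from 1 visits [1, 4, 6, 7, 2, 3, 5] — all 7 vertices reached)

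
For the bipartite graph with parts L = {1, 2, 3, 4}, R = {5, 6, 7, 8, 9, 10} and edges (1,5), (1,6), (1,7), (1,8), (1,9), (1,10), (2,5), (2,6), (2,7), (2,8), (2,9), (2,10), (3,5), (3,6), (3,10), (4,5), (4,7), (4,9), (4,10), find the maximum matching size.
4 (matching: (1,7), (2,8), (3,10), (4,9); upper bound min(|L|,|R|) = min(4,6) = 4)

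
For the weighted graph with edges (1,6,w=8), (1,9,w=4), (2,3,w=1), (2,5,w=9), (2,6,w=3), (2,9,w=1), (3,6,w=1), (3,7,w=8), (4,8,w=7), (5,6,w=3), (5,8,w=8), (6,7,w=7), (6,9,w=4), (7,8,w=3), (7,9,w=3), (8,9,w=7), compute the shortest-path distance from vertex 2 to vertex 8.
7 (path: 2 -> 9 -> 7 -> 8; weights 1 + 3 + 3 = 7)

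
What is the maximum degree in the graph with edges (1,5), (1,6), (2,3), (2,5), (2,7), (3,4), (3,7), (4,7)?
3 (attained at vertices 2, 3, 7)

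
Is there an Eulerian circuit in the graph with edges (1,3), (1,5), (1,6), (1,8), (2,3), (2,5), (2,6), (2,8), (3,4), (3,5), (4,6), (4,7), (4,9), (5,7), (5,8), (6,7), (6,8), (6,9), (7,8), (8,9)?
No (2 vertices have odd degree: {5, 9}; Eulerian circuit requires 0)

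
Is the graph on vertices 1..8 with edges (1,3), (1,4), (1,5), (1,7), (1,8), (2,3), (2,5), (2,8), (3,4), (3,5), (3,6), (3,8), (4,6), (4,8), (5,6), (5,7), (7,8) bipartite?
No (odd cycle of length 3: 7 -> 1 -> 5 -> 7)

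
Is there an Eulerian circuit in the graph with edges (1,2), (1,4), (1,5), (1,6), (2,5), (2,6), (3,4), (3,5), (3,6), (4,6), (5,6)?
No (4 vertices have odd degree: {2, 3, 4, 6}; Eulerian circuit requires 0)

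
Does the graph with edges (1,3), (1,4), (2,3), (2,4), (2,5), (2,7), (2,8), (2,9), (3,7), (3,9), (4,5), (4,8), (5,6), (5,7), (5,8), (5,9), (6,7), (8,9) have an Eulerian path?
Yes — and in fact it has an Eulerian circuit (the graph is connected and all 9 vertices have even degree)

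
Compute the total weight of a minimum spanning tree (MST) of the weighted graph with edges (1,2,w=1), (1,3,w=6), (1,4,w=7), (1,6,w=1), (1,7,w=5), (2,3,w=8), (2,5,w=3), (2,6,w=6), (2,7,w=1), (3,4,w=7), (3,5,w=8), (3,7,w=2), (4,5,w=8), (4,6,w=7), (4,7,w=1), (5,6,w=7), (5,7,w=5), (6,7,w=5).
9 (MST edges: (1,2,w=1), (1,6,w=1), (2,5,w=3), (2,7,w=1), (3,7,w=2), (4,7,w=1); sum of weights 1 + 1 + 3 + 1 + 2 + 1 = 9)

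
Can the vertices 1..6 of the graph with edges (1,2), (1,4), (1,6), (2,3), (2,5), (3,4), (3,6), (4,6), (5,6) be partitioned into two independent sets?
No (odd cycle of length 3: 6 -> 1 -> 4 -> 6)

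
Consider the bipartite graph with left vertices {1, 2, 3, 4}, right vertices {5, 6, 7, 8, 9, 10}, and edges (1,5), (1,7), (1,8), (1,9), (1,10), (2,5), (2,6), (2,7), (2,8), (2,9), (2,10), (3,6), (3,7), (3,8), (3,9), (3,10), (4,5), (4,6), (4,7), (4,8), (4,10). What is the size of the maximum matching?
4 (matching: (1,10), (2,9), (3,8), (4,7); upper bound min(|L|,|R|) = min(4,6) = 4)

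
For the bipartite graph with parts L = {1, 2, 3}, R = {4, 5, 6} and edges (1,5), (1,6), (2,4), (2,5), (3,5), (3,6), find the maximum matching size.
3 (matching: (1,6), (2,4), (3,5); upper bound min(|L|,|R|) = min(3,3) = 3)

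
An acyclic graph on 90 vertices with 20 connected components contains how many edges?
70 (Each of the 20 component trees on V_i vertices has V_i - 1 edges; summing gives V - C = 90 - 20 = 70)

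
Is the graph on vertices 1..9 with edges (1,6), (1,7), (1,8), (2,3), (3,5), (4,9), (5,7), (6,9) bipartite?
Yes. Partition: {1, 2, 5, 9}, {3, 4, 6, 7, 8}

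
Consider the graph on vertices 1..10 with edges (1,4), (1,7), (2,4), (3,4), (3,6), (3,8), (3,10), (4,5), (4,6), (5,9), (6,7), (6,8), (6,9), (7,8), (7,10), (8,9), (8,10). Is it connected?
Yes (BFS from 1 visits [1, 4, 7, 2, 3, 5, 6, 8, 10, 9] — all 10 vertices reached)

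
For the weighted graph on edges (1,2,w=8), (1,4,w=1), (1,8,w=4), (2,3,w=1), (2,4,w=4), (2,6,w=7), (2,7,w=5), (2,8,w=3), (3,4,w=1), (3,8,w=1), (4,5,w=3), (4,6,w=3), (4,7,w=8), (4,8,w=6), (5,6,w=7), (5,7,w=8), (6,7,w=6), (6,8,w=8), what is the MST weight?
15 (MST edges: (1,4,w=1), (2,3,w=1), (2,7,w=5), (3,4,w=1), (3,8,w=1), (4,5,w=3), (4,6,w=3); sum of weights 1 + 1 + 5 + 1 + 1 + 3 + 3 = 15)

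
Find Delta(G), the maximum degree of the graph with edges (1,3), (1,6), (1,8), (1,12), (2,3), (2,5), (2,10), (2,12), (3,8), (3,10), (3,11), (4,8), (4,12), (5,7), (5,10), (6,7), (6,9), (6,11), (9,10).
5 (attained at vertex 3)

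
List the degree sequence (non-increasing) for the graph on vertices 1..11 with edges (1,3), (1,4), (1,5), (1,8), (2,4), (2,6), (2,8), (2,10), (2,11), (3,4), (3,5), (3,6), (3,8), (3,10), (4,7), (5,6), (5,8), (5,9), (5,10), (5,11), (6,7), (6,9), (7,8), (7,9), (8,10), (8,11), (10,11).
[7, 7, 6, 5, 5, 5, 4, 4, 4, 4, 3] (degrees: deg(1)=4, deg(2)=5, deg(3)=6, deg(4)=4, deg(5)=7, deg(6)=5, deg(7)=4, deg(8)=7, deg(9)=3, deg(10)=5, deg(11)=4)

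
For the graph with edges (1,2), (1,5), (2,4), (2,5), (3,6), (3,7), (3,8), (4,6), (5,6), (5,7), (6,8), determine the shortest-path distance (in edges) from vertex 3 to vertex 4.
2 (path: 3 -> 6 -> 4, 2 edges)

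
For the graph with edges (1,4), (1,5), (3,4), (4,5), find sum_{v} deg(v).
8 (handshake: sum of degrees = 2|E| = 2 x 4 = 8)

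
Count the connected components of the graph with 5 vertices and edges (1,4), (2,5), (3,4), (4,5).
1 (components: {1, 2, 3, 4, 5})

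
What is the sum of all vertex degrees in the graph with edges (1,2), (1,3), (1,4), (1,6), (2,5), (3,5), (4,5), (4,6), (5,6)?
18 (handshake: sum of degrees = 2|E| = 2 x 9 = 18)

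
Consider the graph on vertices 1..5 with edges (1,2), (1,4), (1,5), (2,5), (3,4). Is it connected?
Yes (BFS from 1 visits [1, 2, 4, 5, 3] — all 5 vertices reached)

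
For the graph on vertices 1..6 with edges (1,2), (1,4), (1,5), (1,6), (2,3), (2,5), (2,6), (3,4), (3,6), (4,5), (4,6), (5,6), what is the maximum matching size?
3 (matching: (1,5), (2,3), (4,6); upper bound floor(n/2) = floor(6/2) = 3)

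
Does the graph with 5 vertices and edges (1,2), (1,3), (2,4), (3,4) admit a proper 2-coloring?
Yes. Partition: {1, 4, 5}, {2, 3}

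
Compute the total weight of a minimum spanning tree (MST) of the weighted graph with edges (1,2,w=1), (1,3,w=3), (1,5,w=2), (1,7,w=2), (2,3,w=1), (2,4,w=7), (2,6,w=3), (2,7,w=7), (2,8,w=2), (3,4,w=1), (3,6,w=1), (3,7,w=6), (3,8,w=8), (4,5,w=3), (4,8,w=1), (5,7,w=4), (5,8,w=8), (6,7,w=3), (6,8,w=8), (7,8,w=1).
8 (MST edges: (1,2,w=1), (1,5,w=2), (2,3,w=1), (3,4,w=1), (3,6,w=1), (4,8,w=1), (7,8,w=1); sum of weights 1 + 2 + 1 + 1 + 1 + 1 + 1 = 8)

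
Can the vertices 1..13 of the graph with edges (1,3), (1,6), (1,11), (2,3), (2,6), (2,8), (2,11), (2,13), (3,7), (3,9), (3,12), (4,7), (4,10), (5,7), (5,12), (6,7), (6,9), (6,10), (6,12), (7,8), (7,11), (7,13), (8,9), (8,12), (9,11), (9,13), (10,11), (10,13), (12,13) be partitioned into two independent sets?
Yes. Partition: {1, 2, 7, 9, 10, 12}, {3, 4, 5, 6, 8, 11, 13}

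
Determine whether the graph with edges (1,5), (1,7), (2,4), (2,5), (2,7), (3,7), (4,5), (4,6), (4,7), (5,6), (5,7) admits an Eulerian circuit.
No (4 vertices have odd degree: {2, 3, 5, 7}; Eulerian circuit requires 0)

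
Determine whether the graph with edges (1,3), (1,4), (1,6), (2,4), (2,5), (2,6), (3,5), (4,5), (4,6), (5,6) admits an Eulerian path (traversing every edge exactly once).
Yes (the graph is connected and exactly 2 vertices have odd degree: {1, 2}; any Eulerian path must start and end at those)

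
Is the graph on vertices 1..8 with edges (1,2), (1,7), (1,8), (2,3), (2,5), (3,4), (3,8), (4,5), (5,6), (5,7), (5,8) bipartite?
Yes. Partition: {1, 3, 5}, {2, 4, 6, 7, 8}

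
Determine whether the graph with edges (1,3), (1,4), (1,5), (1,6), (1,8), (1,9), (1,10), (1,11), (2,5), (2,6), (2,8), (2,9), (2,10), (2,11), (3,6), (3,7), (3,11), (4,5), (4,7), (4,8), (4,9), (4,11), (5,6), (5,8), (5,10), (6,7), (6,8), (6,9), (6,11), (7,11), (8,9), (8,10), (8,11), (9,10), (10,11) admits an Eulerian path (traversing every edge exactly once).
Yes — and in fact it has an Eulerian circuit (the graph is connected and all 11 vertices have even degree)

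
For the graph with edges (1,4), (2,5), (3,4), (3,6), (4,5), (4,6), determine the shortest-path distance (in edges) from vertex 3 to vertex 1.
2 (path: 3 -> 4 -> 1, 2 edges)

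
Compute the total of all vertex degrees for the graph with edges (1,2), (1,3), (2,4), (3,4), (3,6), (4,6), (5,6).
14 (handshake: sum of degrees = 2|E| = 2 x 7 = 14)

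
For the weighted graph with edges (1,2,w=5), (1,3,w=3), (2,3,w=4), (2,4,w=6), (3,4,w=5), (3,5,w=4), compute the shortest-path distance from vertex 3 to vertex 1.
3 (path: 3 -> 1; weights 3 = 3)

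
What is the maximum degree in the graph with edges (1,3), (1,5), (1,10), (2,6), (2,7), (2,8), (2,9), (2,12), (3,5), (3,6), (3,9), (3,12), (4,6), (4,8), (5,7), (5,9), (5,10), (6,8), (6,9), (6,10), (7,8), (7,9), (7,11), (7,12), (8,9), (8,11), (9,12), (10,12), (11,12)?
7 (attained at vertex 9)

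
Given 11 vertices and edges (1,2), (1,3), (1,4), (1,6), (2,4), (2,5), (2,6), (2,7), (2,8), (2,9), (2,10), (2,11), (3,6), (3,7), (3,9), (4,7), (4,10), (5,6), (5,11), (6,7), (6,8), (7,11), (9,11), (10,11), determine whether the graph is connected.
Yes (BFS from 1 visits [1, 2, 3, 4, 6, 5, 7, 8, 9, 10, 11] — all 11 vertices reached)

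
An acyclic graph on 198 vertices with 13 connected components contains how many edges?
185 (Each of the 13 component trees on V_i vertices has V_i - 1 edges; summing gives V - C = 198 - 13 = 185)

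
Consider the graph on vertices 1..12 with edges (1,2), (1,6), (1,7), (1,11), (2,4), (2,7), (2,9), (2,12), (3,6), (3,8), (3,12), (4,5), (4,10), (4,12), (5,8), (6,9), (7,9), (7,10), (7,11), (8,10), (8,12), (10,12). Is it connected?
Yes (BFS from 1 visits [1, 2, 6, 7, 11, 4, 9, 12, 3, 10, 5, 8] — all 12 vertices reached)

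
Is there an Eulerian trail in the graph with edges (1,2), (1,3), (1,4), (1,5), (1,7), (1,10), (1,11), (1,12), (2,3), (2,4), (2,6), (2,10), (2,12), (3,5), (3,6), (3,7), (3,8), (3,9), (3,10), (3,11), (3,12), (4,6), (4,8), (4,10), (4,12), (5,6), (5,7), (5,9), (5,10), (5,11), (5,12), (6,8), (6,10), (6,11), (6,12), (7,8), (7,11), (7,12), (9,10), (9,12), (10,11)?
Yes — and in fact it has an Eulerian circuit (the graph is connected and all 12 vertices have even degree)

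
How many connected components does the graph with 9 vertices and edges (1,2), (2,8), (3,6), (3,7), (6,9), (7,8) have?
3 (components: {1, 2, 3, 6, 7, 8, 9}, {4}, {5})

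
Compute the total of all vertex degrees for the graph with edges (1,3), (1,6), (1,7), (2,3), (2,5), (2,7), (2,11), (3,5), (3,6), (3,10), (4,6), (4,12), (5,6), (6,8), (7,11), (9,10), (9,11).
34 (handshake: sum of degrees = 2|E| = 2 x 17 = 34)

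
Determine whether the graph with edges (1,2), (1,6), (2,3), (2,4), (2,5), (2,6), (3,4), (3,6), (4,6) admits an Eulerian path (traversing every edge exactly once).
No (4 vertices have odd degree: {2, 3, 4, 5}; Eulerian path requires 0 or 2)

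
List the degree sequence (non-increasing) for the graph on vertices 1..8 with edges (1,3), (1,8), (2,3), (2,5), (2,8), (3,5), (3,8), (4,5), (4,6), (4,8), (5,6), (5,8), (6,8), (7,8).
[7, 5, 4, 3, 3, 3, 2, 1] (degrees: deg(1)=2, deg(2)=3, deg(3)=4, deg(4)=3, deg(5)=5, deg(6)=3, deg(7)=1, deg(8)=7)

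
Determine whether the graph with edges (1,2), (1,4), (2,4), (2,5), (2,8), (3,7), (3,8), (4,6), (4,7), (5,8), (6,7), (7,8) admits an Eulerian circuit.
Yes (the graph is connected and all 8 vertices have even degree)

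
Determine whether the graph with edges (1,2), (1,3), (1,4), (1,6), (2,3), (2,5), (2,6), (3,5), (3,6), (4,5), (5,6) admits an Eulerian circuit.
Yes (the graph is connected and all 6 vertices have even degree)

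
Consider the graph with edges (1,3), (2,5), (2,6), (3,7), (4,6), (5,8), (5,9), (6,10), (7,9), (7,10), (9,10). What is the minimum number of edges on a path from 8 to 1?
5 (path: 8 -> 5 -> 9 -> 7 -> 3 -> 1, 5 edges)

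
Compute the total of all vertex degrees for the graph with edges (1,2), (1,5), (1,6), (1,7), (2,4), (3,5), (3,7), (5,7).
16 (handshake: sum of degrees = 2|E| = 2 x 8 = 16)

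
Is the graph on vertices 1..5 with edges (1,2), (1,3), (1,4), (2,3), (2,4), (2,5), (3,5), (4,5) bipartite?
No (odd cycle of length 3: 3 -> 1 -> 2 -> 3)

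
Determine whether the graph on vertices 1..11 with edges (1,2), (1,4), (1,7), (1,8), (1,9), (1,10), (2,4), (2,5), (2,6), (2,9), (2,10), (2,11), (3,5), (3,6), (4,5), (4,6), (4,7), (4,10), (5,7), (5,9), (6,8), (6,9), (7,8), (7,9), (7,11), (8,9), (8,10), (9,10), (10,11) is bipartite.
No (odd cycle of length 3: 7 -> 1 -> 9 -> 7)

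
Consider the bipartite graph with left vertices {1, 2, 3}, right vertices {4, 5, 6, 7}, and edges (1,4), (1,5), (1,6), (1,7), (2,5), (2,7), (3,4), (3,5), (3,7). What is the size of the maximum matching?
3 (matching: (1,6), (2,7), (3,5); upper bound min(|L|,|R|) = min(3,4) = 3)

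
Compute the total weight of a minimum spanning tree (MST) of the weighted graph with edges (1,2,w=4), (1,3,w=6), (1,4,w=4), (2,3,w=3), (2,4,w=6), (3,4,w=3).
10 (MST edges: (1,2,w=4), (2,3,w=3), (3,4,w=3); sum of weights 4 + 3 + 3 = 10)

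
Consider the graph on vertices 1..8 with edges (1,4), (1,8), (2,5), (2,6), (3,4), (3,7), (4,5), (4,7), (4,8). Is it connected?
Yes (BFS from 1 visits [1, 4, 8, 3, 5, 7, 2, 6] — all 8 vertices reached)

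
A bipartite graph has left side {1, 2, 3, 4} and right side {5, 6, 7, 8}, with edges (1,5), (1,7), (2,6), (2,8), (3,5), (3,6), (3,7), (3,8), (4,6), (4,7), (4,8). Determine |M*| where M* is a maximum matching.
4 (matching: (1,7), (2,8), (3,5), (4,6); upper bound min(|L|,|R|) = min(4,4) = 4)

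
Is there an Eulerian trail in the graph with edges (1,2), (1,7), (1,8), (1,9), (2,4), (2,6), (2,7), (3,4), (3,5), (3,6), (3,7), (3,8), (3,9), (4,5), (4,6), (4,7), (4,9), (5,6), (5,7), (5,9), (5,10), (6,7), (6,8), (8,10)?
Yes — and in fact it has an Eulerian circuit (the graph is connected and all 10 vertices have even degree)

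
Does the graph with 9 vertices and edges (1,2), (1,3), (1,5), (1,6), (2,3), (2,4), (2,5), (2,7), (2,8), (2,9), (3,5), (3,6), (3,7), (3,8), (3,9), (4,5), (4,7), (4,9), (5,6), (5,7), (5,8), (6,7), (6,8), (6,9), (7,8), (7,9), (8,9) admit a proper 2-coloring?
No (odd cycle of length 3: 2 -> 1 -> 5 -> 2)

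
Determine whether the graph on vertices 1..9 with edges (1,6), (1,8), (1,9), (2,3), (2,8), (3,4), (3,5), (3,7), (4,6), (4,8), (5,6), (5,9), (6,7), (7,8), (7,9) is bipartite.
Yes. Partition: {1, 2, 4, 5, 7}, {3, 6, 8, 9}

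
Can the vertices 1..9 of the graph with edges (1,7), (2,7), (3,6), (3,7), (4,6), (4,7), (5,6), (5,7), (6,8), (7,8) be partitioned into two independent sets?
Yes. Partition: {1, 2, 3, 4, 5, 8, 9}, {6, 7}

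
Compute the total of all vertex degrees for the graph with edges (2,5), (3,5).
4 (handshake: sum of degrees = 2|E| = 2 x 2 = 4)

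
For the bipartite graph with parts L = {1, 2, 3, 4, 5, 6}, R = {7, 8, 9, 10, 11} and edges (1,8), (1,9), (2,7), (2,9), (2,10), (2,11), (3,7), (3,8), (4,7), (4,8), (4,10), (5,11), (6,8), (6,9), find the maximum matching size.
5 (matching: (1,9), (2,11), (3,7), (4,10), (6,8); upper bound min(|L|,|R|) = min(6,5) = 5)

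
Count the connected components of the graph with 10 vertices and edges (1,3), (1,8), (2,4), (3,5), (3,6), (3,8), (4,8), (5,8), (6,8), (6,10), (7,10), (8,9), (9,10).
1 (components: {1, 2, 3, 4, 5, 6, 7, 8, 9, 10})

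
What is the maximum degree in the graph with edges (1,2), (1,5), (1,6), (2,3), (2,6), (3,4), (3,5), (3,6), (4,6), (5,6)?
5 (attained at vertex 6)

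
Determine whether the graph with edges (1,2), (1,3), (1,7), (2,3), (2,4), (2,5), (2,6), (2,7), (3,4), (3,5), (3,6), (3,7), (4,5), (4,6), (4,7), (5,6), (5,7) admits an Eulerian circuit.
No (4 vertices have odd degree: {1, 4, 5, 7}; Eulerian circuit requires 0)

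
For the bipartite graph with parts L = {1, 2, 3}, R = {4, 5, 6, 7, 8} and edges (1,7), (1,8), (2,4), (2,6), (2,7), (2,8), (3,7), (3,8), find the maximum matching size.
3 (matching: (1,8), (2,6), (3,7); upper bound min(|L|,|R|) = min(3,5) = 3)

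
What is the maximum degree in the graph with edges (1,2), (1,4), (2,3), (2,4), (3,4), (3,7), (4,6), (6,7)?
4 (attained at vertex 4)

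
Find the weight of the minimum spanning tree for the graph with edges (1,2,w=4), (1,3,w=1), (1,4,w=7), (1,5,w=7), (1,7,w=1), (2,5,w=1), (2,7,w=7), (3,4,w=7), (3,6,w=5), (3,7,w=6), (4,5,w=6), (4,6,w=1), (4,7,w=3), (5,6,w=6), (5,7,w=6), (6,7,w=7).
11 (MST edges: (1,2,w=4), (1,3,w=1), (1,7,w=1), (2,5,w=1), (4,6,w=1), (4,7,w=3); sum of weights 4 + 1 + 1 + 1 + 1 + 3 = 11)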